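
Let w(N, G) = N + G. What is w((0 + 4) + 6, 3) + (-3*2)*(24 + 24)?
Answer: -275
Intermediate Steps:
w(N, G) = G + N
w((0 + 4) + 6, 3) + (-3*2)*(24 + 24) = (3 + ((0 + 4) + 6)) + (-3*2)*(24 + 24) = (3 + (4 + 6)) - 6*48 = (3 + 10) - 288 = 13 - 288 = -275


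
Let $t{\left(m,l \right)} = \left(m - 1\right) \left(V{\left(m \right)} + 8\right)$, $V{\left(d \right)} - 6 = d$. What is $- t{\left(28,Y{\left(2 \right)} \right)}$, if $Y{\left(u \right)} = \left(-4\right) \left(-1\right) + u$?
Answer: $-1134$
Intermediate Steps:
$Y{\left(u \right)} = 4 + u$
$V{\left(d \right)} = 6 + d$
$t{\left(m,l \right)} = \left(-1 + m\right) \left(14 + m\right)$ ($t{\left(m,l \right)} = \left(m - 1\right) \left(\left(6 + m\right) + 8\right) = \left(-1 + m\right) \left(14 + m\right)$)
$- t{\left(28,Y{\left(2 \right)} \right)} = - (-14 + 28^{2} + 13 \cdot 28) = - (-14 + 784 + 364) = \left(-1\right) 1134 = -1134$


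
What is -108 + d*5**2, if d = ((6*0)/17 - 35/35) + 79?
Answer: 1842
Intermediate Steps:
d = 78 (d = (0*(1/17) - 35*1/35) + 79 = (0 - 1) + 79 = -1 + 79 = 78)
-108 + d*5**2 = -108 + 78*5**2 = -108 + 78*25 = -108 + 1950 = 1842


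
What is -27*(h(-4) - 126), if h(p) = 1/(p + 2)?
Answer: 6831/2 ≈ 3415.5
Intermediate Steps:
h(p) = 1/(2 + p)
-27*(h(-4) - 126) = -27*(1/(2 - 4) - 126) = -27*(1/(-2) - 126) = -27*(-½ - 126) = -27*(-253/2) = 6831/2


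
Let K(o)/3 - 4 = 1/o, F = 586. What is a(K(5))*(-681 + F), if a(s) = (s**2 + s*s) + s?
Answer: -156807/5 ≈ -31361.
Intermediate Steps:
K(o) = 12 + 3/o
a(s) = s + 2*s**2 (a(s) = (s**2 + s**2) + s = 2*s**2 + s = s + 2*s**2)
a(K(5))*(-681 + F) = ((12 + 3/5)*(1 + 2*(12 + 3/5)))*(-681 + 586) = ((12 + 3*(1/5))*(1 + 2*(12 + 3*(1/5))))*(-95) = ((12 + 3/5)*(1 + 2*(12 + 3/5)))*(-95) = (63*(1 + 2*(63/5))/5)*(-95) = (63*(1 + 126/5)/5)*(-95) = ((63/5)*(131/5))*(-95) = (8253/25)*(-95) = -156807/5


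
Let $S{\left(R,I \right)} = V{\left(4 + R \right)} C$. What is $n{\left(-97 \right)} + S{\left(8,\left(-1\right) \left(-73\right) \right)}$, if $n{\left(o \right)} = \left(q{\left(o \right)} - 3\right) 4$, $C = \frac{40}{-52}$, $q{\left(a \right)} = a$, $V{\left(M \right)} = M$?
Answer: $- \frac{5320}{13} \approx -409.23$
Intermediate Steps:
$C = - \frac{10}{13}$ ($C = 40 \left(- \frac{1}{52}\right) = - \frac{10}{13} \approx -0.76923$)
$n{\left(o \right)} = -12 + 4 o$ ($n{\left(o \right)} = \left(o - 3\right) 4 = \left(-3 + o\right) 4 = -12 + 4 o$)
$S{\left(R,I \right)} = - \frac{40}{13} - \frac{10 R}{13}$ ($S{\left(R,I \right)} = \left(4 + R\right) \left(- \frac{10}{13}\right) = - \frac{40}{13} - \frac{10 R}{13}$)
$n{\left(-97 \right)} + S{\left(8,\left(-1\right) \left(-73\right) \right)} = \left(-12 + 4 \left(-97\right)\right) - \frac{120}{13} = \left(-12 - 388\right) - \frac{120}{13} = -400 - \frac{120}{13} = - \frac{5320}{13}$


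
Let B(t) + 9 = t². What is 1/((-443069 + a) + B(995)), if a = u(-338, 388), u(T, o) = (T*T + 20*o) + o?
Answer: 1/669339 ≈ 1.4940e-6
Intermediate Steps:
u(T, o) = T² + 21*o (u(T, o) = (T² + 20*o) + o = T² + 21*o)
a = 122392 (a = (-338)² + 21*388 = 114244 + 8148 = 122392)
B(t) = -9 + t²
1/((-443069 + a) + B(995)) = 1/((-443069 + 122392) + (-9 + 995²)) = 1/(-320677 + (-9 + 990025)) = 1/(-320677 + 990016) = 1/669339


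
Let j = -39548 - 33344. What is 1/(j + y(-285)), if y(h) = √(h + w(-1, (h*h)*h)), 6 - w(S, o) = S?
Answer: -36446/2656621971 - I*√278/5313243942 ≈ -1.3719e-5 - 3.1381e-9*I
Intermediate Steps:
w(S, o) = 6 - S
y(h) = √(7 + h) (y(h) = √(h + (6 - 1*(-1))) = √(h + (6 + 1)) = √(h + 7) = √(7 + h))
j = -72892
1/(j + y(-285)) = 1/(-72892 + √(7 - 285)) = 1/(-72892 + √(-278)) = 1/(-72892 + I*√278)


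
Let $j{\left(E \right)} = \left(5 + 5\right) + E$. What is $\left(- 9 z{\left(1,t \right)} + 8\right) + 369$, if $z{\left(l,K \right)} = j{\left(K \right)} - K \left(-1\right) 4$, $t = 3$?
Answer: $152$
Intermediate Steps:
$j{\left(E \right)} = 10 + E$
$z{\left(l,K \right)} = 10 + 5 K$ ($z{\left(l,K \right)} = \left(10 + K\right) - K \left(-1\right) 4 = \left(10 + K\right) - - K 4 = \left(10 + K\right) - - 4 K = \left(10 + K\right) + 4 K = 10 + 5 K$)
$\left(- 9 z{\left(1,t \right)} + 8\right) + 369 = \left(- 9 \left(10 + 5 \cdot 3\right) + 8\right) + 369 = \left(- 9 \left(10 + 15\right) + 8\right) + 369 = \left(\left(-9\right) 25 + 8\right) + 369 = \left(-225 + 8\right) + 369 = -217 + 369 = 152$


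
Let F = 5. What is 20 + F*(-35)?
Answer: -155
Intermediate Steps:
20 + F*(-35) = 20 + 5*(-35) = 20 - 175 = -155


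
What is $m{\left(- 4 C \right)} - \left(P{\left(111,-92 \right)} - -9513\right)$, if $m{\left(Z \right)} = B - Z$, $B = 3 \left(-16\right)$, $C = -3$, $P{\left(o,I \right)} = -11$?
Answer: $-9562$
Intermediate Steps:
$B = -48$
$m{\left(Z \right)} = -48 - Z$
$m{\left(- 4 C \right)} - \left(P{\left(111,-92 \right)} - -9513\right) = \left(-48 - \left(-4\right) \left(-3\right)\right) - \left(-11 - -9513\right) = \left(-48 - 12\right) - \left(-11 + 9513\right) = \left(-48 - 12\right) - 9502 = -60 - 9502 = -9562$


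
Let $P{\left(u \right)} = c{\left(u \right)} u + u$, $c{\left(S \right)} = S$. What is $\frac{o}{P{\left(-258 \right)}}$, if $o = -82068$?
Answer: $- \frac{13678}{11051} \approx -1.2377$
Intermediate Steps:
$P{\left(u \right)} = u + u^{2}$ ($P{\left(u \right)} = u u + u = u^{2} + u = u + u^{2}$)
$\frac{o}{P{\left(-258 \right)}} = - \frac{82068}{\left(-258\right) \left(1 - 258\right)} = - \frac{82068}{\left(-258\right) \left(-257\right)} = - \frac{82068}{66306} = \left(-82068\right) \frac{1}{66306} = - \frac{13678}{11051}$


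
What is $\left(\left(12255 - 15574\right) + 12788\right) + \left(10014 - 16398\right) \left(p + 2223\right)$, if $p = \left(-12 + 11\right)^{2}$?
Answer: $-14188547$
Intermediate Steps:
$p = 1$ ($p = \left(-1\right)^{2} = 1$)
$\left(\left(12255 - 15574\right) + 12788\right) + \left(10014 - 16398\right) \left(p + 2223\right) = \left(\left(12255 - 15574\right) + 12788\right) + \left(10014 - 16398\right) \left(1 + 2223\right) = \left(-3319 + 12788\right) - 14198016 = 9469 - 14198016 = -14188547$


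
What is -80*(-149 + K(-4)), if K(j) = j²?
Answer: 10640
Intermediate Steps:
-80*(-149 + K(-4)) = -80*(-149 + (-4)²) = -80*(-149 + 16) = -80*(-133) = 10640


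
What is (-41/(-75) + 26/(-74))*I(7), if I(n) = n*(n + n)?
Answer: 53116/2775 ≈ 19.141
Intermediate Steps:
I(n) = 2*n² (I(n) = n*(2*n) = 2*n²)
(-41/(-75) + 26/(-74))*I(7) = (-41/(-75) + 26/(-74))*(2*7²) = (-41*(-1/75) + 26*(-1/74))*(2*49) = (41/75 - 13/37)*98 = (542/2775)*98 = 53116/2775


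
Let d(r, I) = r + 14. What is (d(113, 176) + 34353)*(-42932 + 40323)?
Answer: -89958320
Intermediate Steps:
d(r, I) = 14 + r
(d(113, 176) + 34353)*(-42932 + 40323) = ((14 + 113) + 34353)*(-42932 + 40323) = (127 + 34353)*(-2609) = 34480*(-2609) = -89958320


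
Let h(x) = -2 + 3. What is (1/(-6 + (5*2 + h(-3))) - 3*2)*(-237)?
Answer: 6873/5 ≈ 1374.6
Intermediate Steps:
h(x) = 1
(1/(-6 + (5*2 + h(-3))) - 3*2)*(-237) = (1/(-6 + (5*2 + 1)) - 3*2)*(-237) = (1/(-6 + (10 + 1)) - 6)*(-237) = (1/(-6 + 11) - 6)*(-237) = (1/5 - 6)*(-237) = (⅕ - 6)*(-237) = -29/5*(-237) = 6873/5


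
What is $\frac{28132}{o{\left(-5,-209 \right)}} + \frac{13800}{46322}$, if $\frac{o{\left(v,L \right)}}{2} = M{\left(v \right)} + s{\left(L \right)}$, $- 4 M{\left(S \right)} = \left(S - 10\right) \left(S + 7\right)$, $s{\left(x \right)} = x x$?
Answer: $\frac{54542024}{87988639} \approx 0.61988$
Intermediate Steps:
$s{\left(x \right)} = x^{2}$
$M{\left(S \right)} = - \frac{\left(-10 + S\right) \left(7 + S\right)}{4}$ ($M{\left(S \right)} = - \frac{\left(S - 10\right) \left(S + 7\right)}{4} = - \frac{\left(-10 + S\right) \left(7 + S\right)}{4}$)
$o{\left(v,L \right)} = 35 + 2 L^{2} - \frac{v^{2}}{2} + \frac{3 v}{2}$ ($o{\left(v,L \right)} = 2 \left(\left(\frac{35}{2} - \frac{v^{2}}{4} + \frac{3 v}{4}\right) + L^{2}\right) = 2 \left(\frac{35}{2} + L^{2} - \frac{v^{2}}{4} + \frac{3 v}{4}\right) = 35 + 2 L^{2} - \frac{v^{2}}{2} + \frac{3 v}{2}$)
$\frac{28132}{o{\left(-5,-209 \right)}} + \frac{13800}{46322} = \frac{28132}{35 + 2 \left(-209\right)^{2} - \frac{\left(-5\right)^{2}}{2} + \frac{3}{2} \left(-5\right)} + \frac{13800}{46322} = \frac{28132}{35 + 2 \cdot 43681 - \frac{25}{2} - \frac{15}{2}} + 13800 \cdot \frac{1}{46322} = \frac{28132}{35 + 87362 - \frac{25}{2} - \frac{15}{2}} + \frac{300}{1007} = \frac{28132}{87377} + \frac{300}{1007} = \frac{54542024}{87988639}$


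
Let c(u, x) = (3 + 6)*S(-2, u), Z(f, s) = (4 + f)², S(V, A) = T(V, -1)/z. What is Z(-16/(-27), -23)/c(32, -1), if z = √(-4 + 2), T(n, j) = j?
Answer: -15376*I*√2/6561 ≈ -3.3143*I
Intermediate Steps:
z = I*√2 (z = √(-2) = I*√2 ≈ 1.4142*I)
S(V, A) = I*√2/2 (S(V, A) = -1/(I*√2) = -(-1)*I*√2/2 = I*√2/2)
c(u, x) = 9*I*√2/2 (c(u, x) = (3 + 6)*(I*√2/2) = 9*(I*√2/2) = 9*I*√2/2)
Z(-16/(-27), -23)/c(32, -1) = (4 - 16/(-27))²/((9*I*√2/2)) = (4 - 16*(-1/27))²*(-I*√2/9) = (4 + 16/27)²*(-I*√2/9) = (124/27)²*(-I*√2/9) = 15376*(-I*√2/9)/729 = -15376*I*√2/6561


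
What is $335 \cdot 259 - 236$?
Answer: $86529$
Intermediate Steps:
$335 \cdot 259 - 236 = 86765 - 236 = 86529$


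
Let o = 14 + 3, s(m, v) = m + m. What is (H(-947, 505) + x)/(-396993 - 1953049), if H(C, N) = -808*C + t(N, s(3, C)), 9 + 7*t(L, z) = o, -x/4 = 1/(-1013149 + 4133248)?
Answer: -8355999533866/25663272929553 ≈ -0.32560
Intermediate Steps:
s(m, v) = 2*m
x = -4/3120099 (x = -4/(-1013149 + 4133248) = -4/3120099 ≈ -1.2820e-6)
o = 17
t(L, z) = 8/7 (t(L, z) = -9/7 + (⅐)*17 = -9/7 + 17/7 = 8/7)
H(C, N) = 8/7 - 808*C (H(C, N) = -808*C + 8/7 = 8/7 - 808*C)
(H(-947, 505) + x)/(-396993 - 1953049) = ((8/7 - 808*(-947)) - 4/3120099)/(-396993 - 1953049) = ((8/7 + 765176) - 4/3120099)/(-2350042) = (5356240/7 - 4/3120099)*(-1/2350042) = (16711999067732/21840693)*(-1/2350042) = -8355999533866/25663272929553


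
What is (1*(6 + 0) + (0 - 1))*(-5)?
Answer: -25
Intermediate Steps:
(1*(6 + 0) + (0 - 1))*(-5) = (1*6 - 1)*(-5) = (6 - 1)*(-5) = 5*(-5) = -25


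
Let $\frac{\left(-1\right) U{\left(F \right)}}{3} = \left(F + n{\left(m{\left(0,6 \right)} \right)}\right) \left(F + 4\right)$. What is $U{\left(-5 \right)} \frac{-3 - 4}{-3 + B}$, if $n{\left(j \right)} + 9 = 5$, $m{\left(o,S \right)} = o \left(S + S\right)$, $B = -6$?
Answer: $-21$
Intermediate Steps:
$m{\left(o,S \right)} = 2 S o$ ($m{\left(o,S \right)} = o 2 S = 2 S o$)
$n{\left(j \right)} = -4$ ($n{\left(j \right)} = -9 + 5 = -4$)
$U{\left(F \right)} = - 3 \left(-4 + F\right) \left(4 + F\right)$ ($U{\left(F \right)} = - 3 \left(F - 4\right) \left(F + 4\right) = - 3 \left(-4 + F\right) \left(4 + F\right)$)
$U{\left(-5 \right)} \frac{-3 - 4}{-3 + B} = \left(48 - 3 \left(-5\right)^{2}\right) \frac{-3 - 4}{-3 - 6} = \left(48 - 75\right) \left(- \frac{7}{-9}\right) = \left(48 - 75\right) \left(\left(-7\right) \left(- \frac{1}{9}\right)\right) = \left(-27\right) \frac{7}{9} = -21$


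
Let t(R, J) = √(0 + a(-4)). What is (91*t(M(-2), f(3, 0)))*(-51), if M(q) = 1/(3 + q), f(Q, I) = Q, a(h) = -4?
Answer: -9282*I ≈ -9282.0*I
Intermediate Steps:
t(R, J) = 2*I (t(R, J) = √(0 - 4) = √(-4) = 2*I)
(91*t(M(-2), f(3, 0)))*(-51) = (91*(2*I))*(-51) = (182*I)*(-51) = -9282*I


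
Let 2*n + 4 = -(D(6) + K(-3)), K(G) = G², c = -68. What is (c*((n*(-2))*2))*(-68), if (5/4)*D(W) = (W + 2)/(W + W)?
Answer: 1877344/15 ≈ 1.2516e+5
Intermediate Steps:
D(W) = 2*(2 + W)/(5*W) (D(W) = 4*((W + 2)/(W + W))/5 = 4*((2 + W)/((2*W)))/5 = 4*((2 + W)*(1/(2*W)))/5 = 4*((2 + W)/(2*W))/5 = 2*(2 + W)/(5*W))
n = -203/30 (n = -2 + (-((⅖)*(2 + 6)/6 + (-3)²))/2 = -2 + (-((⅖)*(⅙)*8 + 9))/2 = -2 + (-(8/15 + 9))/2 = -2 + (-1*143/15)/2 = -2 + (½)*(-143/15) = -2 - 143/30 = -203/30 ≈ -6.7667)
(c*((n*(-2))*2))*(-68) = -68*(-203/30*(-2))*2*(-68) = -13804*2/15*(-68) = -68*406/15*(-68) = -27608/15*(-68) = 1877344/15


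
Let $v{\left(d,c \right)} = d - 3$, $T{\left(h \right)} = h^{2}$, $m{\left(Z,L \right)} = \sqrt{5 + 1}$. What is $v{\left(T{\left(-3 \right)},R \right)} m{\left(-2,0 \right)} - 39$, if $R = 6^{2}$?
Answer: $-39 + 6 \sqrt{6} \approx -24.303$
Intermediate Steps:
$m{\left(Z,L \right)} = \sqrt{6}$
$R = 36$
$v{\left(d,c \right)} = -3 + d$
$v{\left(T{\left(-3 \right)},R \right)} m{\left(-2,0 \right)} - 39 = \left(-3 + \left(-3\right)^{2}\right) \sqrt{6} - 39 = \left(-3 + 9\right) \sqrt{6} - 39 = 6 \sqrt{6} - 39 = -39 + 6 \sqrt{6}$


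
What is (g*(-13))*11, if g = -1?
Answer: 143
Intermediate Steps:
(g*(-13))*11 = -1*(-13)*11 = 13*11 = 143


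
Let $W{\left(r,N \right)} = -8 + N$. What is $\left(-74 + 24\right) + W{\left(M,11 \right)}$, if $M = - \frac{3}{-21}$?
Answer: $-47$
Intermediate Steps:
$M = \frac{1}{7}$ ($M = \left(-3\right) \left(- \frac{1}{21}\right) = \frac{1}{7} \approx 0.14286$)
$\left(-74 + 24\right) + W{\left(M,11 \right)} = \left(-74 + 24\right) + \left(-8 + 11\right) = -50 + 3 = -47$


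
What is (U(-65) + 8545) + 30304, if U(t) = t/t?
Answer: 38850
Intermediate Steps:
U(t) = 1
(U(-65) + 8545) + 30304 = (1 + 8545) + 30304 = 8546 + 30304 = 38850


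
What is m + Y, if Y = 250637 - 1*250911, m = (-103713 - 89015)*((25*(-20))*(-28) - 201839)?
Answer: 36201834518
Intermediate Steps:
m = 36201834792 (m = -192728*(-500*(-28) - 201839) = -192728*(14000 - 201839) = -192728*(-187839) = 36201834792)
Y = -274 (Y = 250637 - 250911 = -274)
m + Y = 36201834792 - 274 = 36201834518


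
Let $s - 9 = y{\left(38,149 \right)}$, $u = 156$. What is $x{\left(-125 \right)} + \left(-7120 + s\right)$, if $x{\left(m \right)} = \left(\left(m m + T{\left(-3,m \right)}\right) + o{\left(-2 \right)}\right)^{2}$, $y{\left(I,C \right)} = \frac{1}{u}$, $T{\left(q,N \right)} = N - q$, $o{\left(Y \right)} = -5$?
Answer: $\frac{37468219309}{156} \approx 2.4018 \cdot 10^{8}$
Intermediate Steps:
$y{\left(I,C \right)} = \frac{1}{156}$
$s = \frac{1405}{156}$ ($s = 9 + \frac{1}{156} = \frac{1405}{156} \approx 9.0064$)
$x{\left(m \right)} = \left(-2 + m + m^{2}\right)^{2}$ ($x{\left(m \right)} = \left(\left(m m + \left(m - -3\right)\right) - 5\right)^{2} = \left(\left(m^{2} + \left(m + 3\right)\right) - 5\right)^{2} = \left(\left(m^{2} + \left(3 + m\right)\right) - 5\right)^{2} = \left(\left(3 + m + m^{2}\right) - 5\right)^{2} = \left(-2 + m + m^{2}\right)^{2}$)
$x{\left(-125 \right)} + \left(-7120 + s\right) = \left(-2 - 125 + \left(-125\right)^{2}\right)^{2} + \left(-7120 + \frac{1405}{156}\right) = \left(-2 - 125 + 15625\right)^{2} - \frac{1109315}{156} = 15498^{2} - \frac{1109315}{156} = 240188004 - \frac{1109315}{156} = \frac{37468219309}{156}$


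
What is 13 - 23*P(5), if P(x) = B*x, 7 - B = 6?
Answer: -102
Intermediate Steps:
B = 1 (B = 7 - 1*6 = 7 - 6 = 1)
P(x) = x (P(x) = 1*x = x)
13 - 23*P(5) = 13 - 23*5 = 13 - 115 = -102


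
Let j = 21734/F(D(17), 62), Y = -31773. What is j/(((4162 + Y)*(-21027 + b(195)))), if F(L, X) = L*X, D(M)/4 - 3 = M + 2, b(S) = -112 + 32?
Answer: 10867/1589838508456 ≈ 6.8353e-9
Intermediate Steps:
b(S) = -80
D(M) = 20 + 4*M (D(M) = 12 + 4*(M + 2) = 12 + 4*(2 + M) = 12 + (8 + 4*M) = 20 + 4*M)
j = 10867/2728 (j = 21734/(((20 + 4*17)*62)) = 21734/(((20 + 68)*62)) = 21734/((88*62)) = 21734/5456 = 21734*(1/5456) = 10867/2728 ≈ 3.9835)
j/(((4162 + Y)*(-21027 + b(195)))) = 10867/(2728*(((4162 - 31773)*(-21027 - 80)))) = 10867/(2728*((-27611*(-21107)))) = (10867/2728)/582785377 = (10867/2728)*(1/582785377) = 10867/1589838508456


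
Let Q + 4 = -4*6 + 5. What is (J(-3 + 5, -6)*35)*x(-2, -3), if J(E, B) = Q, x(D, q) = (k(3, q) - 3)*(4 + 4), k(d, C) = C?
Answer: 38640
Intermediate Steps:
x(D, q) = -24 + 8*q (x(D, q) = (q - 3)*(4 + 4) = (-3 + q)*8 = -24 + 8*q)
Q = -23 (Q = -4 + (-4*6 + 5) = -4 + (-24 + 5) = -4 - 19 = -23)
J(E, B) = -23
(J(-3 + 5, -6)*35)*x(-2, -3) = (-23*35)*(-24 + 8*(-3)) = -805*(-24 - 24) = -805*(-48) = 38640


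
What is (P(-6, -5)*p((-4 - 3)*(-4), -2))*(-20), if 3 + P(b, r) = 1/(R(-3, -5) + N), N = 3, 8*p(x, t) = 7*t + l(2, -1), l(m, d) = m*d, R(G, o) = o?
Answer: -140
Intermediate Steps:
l(m, d) = d*m
p(x, t) = -1/4 + 7*t/8 (p(x, t) = (7*t - 1*2)/8 = (7*t - 2)/8 = (-2 + 7*t)/8 = -1/4 + 7*t/8)
P(b, r) = -7/2 (P(b, r) = -3 + 1/(-5 + 3) = -3 + 1/(-2) = -3 - 1/2 = -7/2)
(P(-6, -5)*p((-4 - 3)*(-4), -2))*(-20) = -7*(-1/4 + (7/8)*(-2))/2*(-20) = -7*(-1/4 - 7/4)/2*(-20) = -7/2*(-2)*(-20) = 7*(-20) = -140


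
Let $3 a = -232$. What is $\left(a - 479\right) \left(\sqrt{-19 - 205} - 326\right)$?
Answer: $\frac{544094}{3} - \frac{6676 i \sqrt{14}}{3} \approx 1.8136 \cdot 10^{5} - 8326.4 i$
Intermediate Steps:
$a = - \frac{232}{3}$ ($a = \frac{1}{3} \left(-232\right) = - \frac{232}{3} \approx -77.333$)
$\left(a - 479\right) \left(\sqrt{-19 - 205} - 326\right) = \left(- \frac{232}{3} - 479\right) \left(\sqrt{-19 - 205} - 326\right) = - \frac{1669 \left(\sqrt{-224} - 326\right)}{3} = - \frac{1669 \left(4 i \sqrt{14} - 326\right)}{3} = - \frac{1669 \left(-326 + 4 i \sqrt{14}\right)}{3} = \frac{544094}{3} - \frac{6676 i \sqrt{14}}{3}$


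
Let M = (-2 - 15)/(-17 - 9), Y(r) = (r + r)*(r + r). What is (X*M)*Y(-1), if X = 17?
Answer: 578/13 ≈ 44.462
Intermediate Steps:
Y(r) = 4*r² (Y(r) = (2*r)*(2*r) = 4*r²)
M = 17/26 (M = -17/(-26) = -17*(-1/26) = 17/26 ≈ 0.65385)
(X*M)*Y(-1) = (17*(17/26))*(4*(-1)²) = 289*(4*1)/26 = (289/26)*4 = 578/13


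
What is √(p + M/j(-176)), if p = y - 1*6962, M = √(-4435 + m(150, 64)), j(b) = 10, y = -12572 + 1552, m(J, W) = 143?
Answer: √(-449550 + 5*I*√1073)/5 ≈ 0.024428 + 134.1*I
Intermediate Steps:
y = -11020
M = 2*I*√1073 (M = √(-4435 + 143) = √(-4292) = 2*I*√1073 ≈ 65.513*I)
p = -17982 (p = -11020 - 1*6962 = -11020 - 6962 = -17982)
√(p + M/j(-176)) = √(-17982 + (2*I*√1073)/10) = √(-17982 + (2*I*√1073)*(⅒)) = √(-17982 + I*√1073/5)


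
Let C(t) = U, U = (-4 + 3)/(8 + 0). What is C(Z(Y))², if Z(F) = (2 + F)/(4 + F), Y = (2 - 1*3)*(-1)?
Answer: 1/64 ≈ 0.015625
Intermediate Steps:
U = -⅛ (U = -1/8 = -1*⅛ = -⅛ ≈ -0.12500)
Y = 1 (Y = (2 - 3)*(-1) = -1*(-1) = 1)
Z(F) = (2 + F)/(4 + F)
C(t) = -⅛
C(Z(Y))² = (-⅛)² = 1/64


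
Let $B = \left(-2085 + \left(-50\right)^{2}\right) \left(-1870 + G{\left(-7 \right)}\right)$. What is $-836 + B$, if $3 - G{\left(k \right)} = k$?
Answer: $-772736$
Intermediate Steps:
$G{\left(k \right)} = 3 - k$
$B = -771900$ ($B = \left(-2085 + \left(-50\right)^{2}\right) \left(-1870 + \left(3 - -7\right)\right) = \left(-2085 + 2500\right) \left(-1870 + \left(3 + 7\right)\right) = 415 \left(-1870 + 10\right) = 415 \left(-1860\right) = -771900$)
$-836 + B = -836 - 771900 = -772736$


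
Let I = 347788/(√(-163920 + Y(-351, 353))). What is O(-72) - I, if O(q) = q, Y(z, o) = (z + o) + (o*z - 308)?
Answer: -72 + 347788*I*√288129/288129 ≈ -72.0 + 647.92*I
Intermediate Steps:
Y(z, o) = -308 + o + z + o*z (Y(z, o) = (o + z) + (-308 + o*z) = -308 + o + z + o*z)
I = -347788*I*√288129/288129 (I = 347788/(√(-163920 + (-308 + 353 - 351 + 353*(-351)))) = 347788/(√(-163920 + (-308 + 353 - 351 - 123903))) = 347788/(√(-163920 - 124209)) = 347788/(√(-288129)) = 347788/((I*√288129)) = 347788*(-I*√288129/288129) = -347788*I*√288129/288129 ≈ -647.92*I)
O(-72) - I = -72 - (-347788)*I*√288129/288129 = -72 + 347788*I*√288129/288129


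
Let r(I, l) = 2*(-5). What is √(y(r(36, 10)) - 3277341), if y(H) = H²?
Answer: I*√3277241 ≈ 1810.3*I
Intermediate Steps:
r(I, l) = -10
√(y(r(36, 10)) - 3277341) = √((-10)² - 3277341) = √(100 - 3277341) = √(-3277241) = I*√3277241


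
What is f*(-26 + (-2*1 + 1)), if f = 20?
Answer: -540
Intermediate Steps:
f*(-26 + (-2*1 + 1)) = 20*(-26 + (-2*1 + 1)) = 20*(-26 + (-2 + 1)) = 20*(-26 - 1) = 20*(-27) = -540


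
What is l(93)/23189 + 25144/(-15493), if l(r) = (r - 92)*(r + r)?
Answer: -580182518/359267177 ≈ -1.6149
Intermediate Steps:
l(r) = 2*r*(-92 + r) (l(r) = (-92 + r)*(2*r) = 2*r*(-92 + r))
l(93)/23189 + 25144/(-15493) = (2*93*(-92 + 93))/23189 + 25144/(-15493) = (2*93*1)*(1/23189) + 25144*(-1/15493) = 186*(1/23189) - 25144/15493 = 186/23189 - 25144/15493 = -580182518/359267177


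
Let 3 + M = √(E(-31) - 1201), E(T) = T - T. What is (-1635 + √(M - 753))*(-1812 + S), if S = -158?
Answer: 3220950 - 1970*√(-756 + I*√1201) ≈ 3.2197e+6 - 54180.0*I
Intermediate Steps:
E(T) = 0
M = -3 + I*√1201 (M = -3 + √(0 - 1201) = -3 + √(-1201) = -3 + I*√1201 ≈ -3.0 + 34.655*I)
(-1635 + √(M - 753))*(-1812 + S) = (-1635 + √((-3 + I*√1201) - 753))*(-1812 - 158) = (-1635 + √(-756 + I*√1201))*(-1970) = 3220950 - 1970*√(-756 + I*√1201)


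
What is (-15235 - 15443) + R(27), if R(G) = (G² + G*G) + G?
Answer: -29193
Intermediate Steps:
R(G) = G + 2*G² (R(G) = (G² + G²) + G = 2*G² + G = G + 2*G²)
(-15235 - 15443) + R(27) = (-15235 - 15443) + 27*(1 + 2*27) = -30678 + 27*(1 + 54) = -30678 + 27*55 = -30678 + 1485 = -29193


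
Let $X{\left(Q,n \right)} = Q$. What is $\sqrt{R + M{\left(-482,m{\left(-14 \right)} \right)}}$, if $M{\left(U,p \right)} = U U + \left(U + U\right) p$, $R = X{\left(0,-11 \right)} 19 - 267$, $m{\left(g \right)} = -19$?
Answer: $\sqrt{250373} \approx 500.37$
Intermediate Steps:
$R = -267$ ($R = 0 \cdot 19 - 267 = 0 - 267 = -267$)
$M{\left(U,p \right)} = U^{2} + 2 U p$
$\sqrt{R + M{\left(-482,m{\left(-14 \right)} \right)}} = \sqrt{-267 - 482 \left(-482 + 2 \left(-19\right)\right)} = \sqrt{-267 - 482 \left(-482 - 38\right)} = \sqrt{-267 - -250640} = \sqrt{-267 + 250640} = \sqrt{250373}$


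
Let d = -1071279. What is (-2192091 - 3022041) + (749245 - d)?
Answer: -3393608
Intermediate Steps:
(-2192091 - 3022041) + (749245 - d) = (-2192091 - 3022041) + (749245 - 1*(-1071279)) = -5214132 + (749245 + 1071279) = -5214132 + 1820524 = -3393608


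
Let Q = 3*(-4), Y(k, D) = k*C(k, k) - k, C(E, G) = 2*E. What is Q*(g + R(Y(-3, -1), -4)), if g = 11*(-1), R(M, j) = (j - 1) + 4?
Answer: 144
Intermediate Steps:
Y(k, D) = -k + 2*k² (Y(k, D) = k*(2*k) - k = 2*k² - k = -k + 2*k²)
R(M, j) = 3 + j (R(M, j) = (-1 + j) + 4 = 3 + j)
Q = -12
g = -11
Q*(g + R(Y(-3, -1), -4)) = -12*(-11 + (3 - 4)) = -12*(-11 - 1) = -12*(-12) = 144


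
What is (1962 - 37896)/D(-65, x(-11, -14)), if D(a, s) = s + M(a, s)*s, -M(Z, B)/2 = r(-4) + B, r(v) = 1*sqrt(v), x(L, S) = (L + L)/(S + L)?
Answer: 213358125/113971 - 1122937500*I/113971 ≈ 1872.0 - 9852.8*I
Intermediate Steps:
x(L, S) = 2*L/(L + S) (x(L, S) = (2*L)/(L + S) = 2*L/(L + S))
r(v) = sqrt(v)
M(Z, B) = -4*I - 2*B (M(Z, B) = -2*(sqrt(-4) + B) = -2*(2*I + B) = -2*(B + 2*I) = -4*I - 2*B)
D(a, s) = s + s*(-4*I - 2*s) (D(a, s) = s + (-4*I - 2*s)*s = s + s*(-4*I - 2*s))
(1962 - 37896)/D(-65, x(-11, -14)) = (1962 - 37896)/(((2*(-11)/(-11 - 14))*(1 - 4*I - 4*(-11)/(-11 - 14)))) = -35934*25/(22*(1 - 4*I - 4*(-11)/(-25))) = -35934*25/(22*(1 - 4*I - 4*(-11)*(-1)/25)) = -35934*25/(22*(1 - 4*I - 2*22/25)) = -35934*25/(22*(1 - 4*I - 44/25)) = -(-213358125/113971 + 1122937500*I/113971) = -35934*390625*(-418/625 + 88*I/25)/5014724 = -7018359375*(-418/625 + 88*I/25)/2507362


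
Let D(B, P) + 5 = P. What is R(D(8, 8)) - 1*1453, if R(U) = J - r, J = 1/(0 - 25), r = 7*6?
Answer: -37376/25 ≈ -1495.0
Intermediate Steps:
r = 42
J = -1/25 (J = 1/(-25) = -1/25 ≈ -0.040000)
D(B, P) = -5 + P
R(U) = -1051/25 (R(U) = -1/25 - 1*42 = -1/25 - 42 = -1051/25)
R(D(8, 8)) - 1*1453 = -1051/25 - 1*1453 = -1051/25 - 1453 = -37376/25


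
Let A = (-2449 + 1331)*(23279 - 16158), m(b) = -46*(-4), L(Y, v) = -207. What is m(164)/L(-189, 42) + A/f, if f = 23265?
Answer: -7981958/23265 ≈ -343.09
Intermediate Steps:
m(b) = 184
A = -7961278 (A = -1118*7121 = -7961278)
m(164)/L(-189, 42) + A/f = 184/(-207) - 7961278/23265 = 184*(-1/207) - 7961278*1/23265 = -8/9 - 7961278/23265 = -7981958/23265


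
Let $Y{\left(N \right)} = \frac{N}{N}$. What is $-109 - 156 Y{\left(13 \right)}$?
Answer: $-265$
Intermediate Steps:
$Y{\left(N \right)} = 1$
$-109 - 156 Y{\left(13 \right)} = -109 - 156 = -265$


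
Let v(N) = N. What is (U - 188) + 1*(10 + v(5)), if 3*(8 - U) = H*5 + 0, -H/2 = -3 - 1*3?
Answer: -185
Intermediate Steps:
H = 12 (H = -2*(-3 - 1*3) = -2*(-3 - 3) = -2*(-6) = 12)
U = -12 (U = 8 - (12*5 + 0)/3 = 8 - (60 + 0)/3 = 8 - 1/3*60 = 8 - 20 = -12)
(U - 188) + 1*(10 + v(5)) = (-12 - 188) + 1*(10 + 5) = -200 + 1*15 = -200 + 15 = -185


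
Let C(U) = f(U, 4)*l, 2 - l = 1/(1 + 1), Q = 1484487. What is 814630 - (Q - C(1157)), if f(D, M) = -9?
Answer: -1339741/2 ≈ -6.6987e+5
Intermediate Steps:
l = 3/2 (l = 2 - 1/(1 + 1) = 2 - 1/2 = 2 - 1*½ = 2 - ½ = 3/2 ≈ 1.5000)
C(U) = -27/2 (C(U) = -9*3/2 = -27/2)
814630 - (Q - C(1157)) = 814630 - (1484487 - 1*(-27/2)) = 814630 - (1484487 + 27/2) = 814630 - 1*2969001/2 = 814630 - 2969001/2 = -1339741/2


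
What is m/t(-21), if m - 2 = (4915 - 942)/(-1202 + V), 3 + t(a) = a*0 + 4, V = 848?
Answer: -3265/354 ≈ -9.2232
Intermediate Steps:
t(a) = 1 (t(a) = -3 + (a*0 + 4) = -3 + (0 + 4) = -3 + 4 = 1)
m = -3265/354 (m = 2 + (4915 - 942)/(-1202 + 848) = 2 + 3973/(-354) = 2 + 3973*(-1/354) = 2 - 3973/354 = -3265/354 ≈ -9.2232)
m/t(-21) = -3265/354/1 = -3265/354*1 = -3265/354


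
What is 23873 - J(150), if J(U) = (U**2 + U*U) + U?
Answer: -21277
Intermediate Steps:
J(U) = U + 2*U**2 (J(U) = (U**2 + U**2) + U = 2*U**2 + U = U + 2*U**2)
23873 - J(150) = 23873 - 150*(1 + 2*150) = 23873 - 150*(1 + 300) = 23873 - 150*301 = 23873 - 1*45150 = 23873 - 45150 = -21277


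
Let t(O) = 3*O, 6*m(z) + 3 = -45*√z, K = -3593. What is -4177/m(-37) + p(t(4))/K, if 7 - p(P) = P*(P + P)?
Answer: 16177764/14957659 - 62655*I*√37/4163 ≈ 1.0816 - 91.548*I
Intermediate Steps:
m(z) = -½ - 15*√z/2 (m(z) = -½ + (-45*√z)/6 = -½ - 15*√z/2)
p(P) = 7 - 2*P² (p(P) = 7 - P*(P + P) = 7 - P*2*P = 7 - 2*P²)
-4177/m(-37) + p(t(4))/K = -4177/(-½ - 15*I*√37/2) + (7 - 2*(3*4)²)/(-3593) = -4177/(-½ - 15*I*√37/2) + (7 - 2*12²)*(-1/3593) = -4177/(-½ - 15*I*√37/2) + (7 - 2*144)*(-1/3593) = -4177/(-½ - 15*I*√37/2) + (7 - 288)*(-1/3593) = -4177/(-½ - 15*I*√37/2) - 281*(-1/3593) = -4177/(-½ - 15*I*√37/2) + 281/3593 = 281/3593 - 4177/(-½ - 15*I*√37/2)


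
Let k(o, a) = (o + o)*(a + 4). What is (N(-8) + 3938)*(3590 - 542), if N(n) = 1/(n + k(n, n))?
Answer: 84021549/7 ≈ 1.2003e+7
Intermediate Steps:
k(o, a) = 2*o*(4 + a) (k(o, a) = (2*o)*(4 + a) = 2*o*(4 + a))
N(n) = 1/(n + 2*n*(4 + n))
(N(-8) + 3938)*(3590 - 542) = (1/((-8)*(9 + 2*(-8))) + 3938)*(3590 - 542) = (-1/(8*(9 - 16)) + 3938)*3048 = (-⅛/(-7) + 3938)*3048 = (-⅛*(-⅐) + 3938)*3048 = (1/56 + 3938)*3048 = (220529/56)*3048 = 84021549/7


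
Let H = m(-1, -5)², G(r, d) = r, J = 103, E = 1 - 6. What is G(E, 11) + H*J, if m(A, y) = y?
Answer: 2570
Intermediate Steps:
E = -5
H = 25 (H = (-5)² = 25)
G(E, 11) + H*J = -5 + 25*103 = -5 + 2575 = 2570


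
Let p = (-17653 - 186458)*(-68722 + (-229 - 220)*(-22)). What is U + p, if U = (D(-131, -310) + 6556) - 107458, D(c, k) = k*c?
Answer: 12010647392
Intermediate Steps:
D(c, k) = c*k
p = 12010707684 (p = -204111*(-68722 - 449*(-22)) = -204111*(-68722 + 9878) = -204111*(-58844) = 12010707684)
U = -60292 (U = (-131*(-310) + 6556) - 107458 = (40610 + 6556) - 107458 = 47166 - 107458 = -60292)
U + p = -60292 + 12010707684 = 12010647392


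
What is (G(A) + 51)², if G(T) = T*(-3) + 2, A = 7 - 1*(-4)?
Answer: 400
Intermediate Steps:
A = 11 (A = 7 + 4 = 11)
G(T) = 2 - 3*T (G(T) = -3*T + 2 = 2 - 3*T)
(G(A) + 51)² = ((2 - 3*11) + 51)² = ((2 - 33) + 51)² = (-31 + 51)² = 20² = 400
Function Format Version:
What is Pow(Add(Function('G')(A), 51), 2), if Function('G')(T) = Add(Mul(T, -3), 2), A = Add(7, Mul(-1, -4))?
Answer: 400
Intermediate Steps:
A = 11 (A = Add(7, 4) = 11)
Function('G')(T) = Add(2, Mul(-3, T)) (Function('G')(T) = Add(Mul(-3, T), 2) = Add(2, Mul(-3, T)))
Pow(Add(Function('G')(A), 51), 2) = Pow(Add(Add(2, Mul(-3, 11)), 51), 2) = Pow(Add(Add(2, -33), 51), 2) = Pow(Add(-31, 51), 2) = Pow(20, 2) = 400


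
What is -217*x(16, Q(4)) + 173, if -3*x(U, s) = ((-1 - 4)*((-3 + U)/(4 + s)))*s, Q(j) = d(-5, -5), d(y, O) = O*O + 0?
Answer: -337574/87 ≈ -3880.2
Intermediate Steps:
d(y, O) = O² (d(y, O) = O² + 0 = O²)
Q(j) = 25 (Q(j) = (-5)² = 25)
x(U, s) = 5*s*(-3 + U)/(3*(4 + s)) (x(U, s) = -(-1 - 4)*((-3 + U)/(4 + s))*s/3 = -(-5*(-3 + U)/(4 + s))*s/3 = -(-5)*s*(-3 + U)/(3*(4 + s)) = 5*s*(-3 + U)/(3*(4 + s)))
-217*x(16, Q(4)) + 173 = -1085*25*(-3 + 16)/(3*(4 + 25)) + 173 = -1085*25*13/(3*29) + 173 = -217*1625/87 + 173 = -352625/87 + 173 = -337574/87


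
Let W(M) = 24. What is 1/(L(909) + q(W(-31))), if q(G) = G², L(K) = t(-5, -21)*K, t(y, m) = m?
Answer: -1/18513 ≈ -5.4016e-5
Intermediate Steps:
L(K) = -21*K
1/(L(909) + q(W(-31))) = 1/(-21*909 + 24²) = 1/(-19089 + 576) = 1/(-18513) = -1/18513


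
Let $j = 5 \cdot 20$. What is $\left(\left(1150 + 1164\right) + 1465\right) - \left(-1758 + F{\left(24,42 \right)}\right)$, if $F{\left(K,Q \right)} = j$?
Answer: $5437$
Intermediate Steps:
$j = 100$
$F{\left(K,Q \right)} = 100$
$\left(\left(1150 + 1164\right) + 1465\right) - \left(-1758 + F{\left(24,42 \right)}\right) = \left(\left(1150 + 1164\right) + 1465\right) + \left(1758 - 100\right) = \left(2314 + 1465\right) + \left(1758 - 100\right) = 3779 + 1658 = 5437$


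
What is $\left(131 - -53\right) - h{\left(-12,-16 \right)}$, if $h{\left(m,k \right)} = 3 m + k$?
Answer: $236$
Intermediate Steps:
$h{\left(m,k \right)} = k + 3 m$
$\left(131 - -53\right) - h{\left(-12,-16 \right)} = \left(131 - -53\right) - \left(-16 + 3 \left(-12\right)\right) = \left(131 + 53\right) - \left(-16 - 36\right) = 184 - -52 = 184 + 52 = 236$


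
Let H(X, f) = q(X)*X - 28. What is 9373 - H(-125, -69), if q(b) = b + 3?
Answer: -5849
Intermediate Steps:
q(b) = 3 + b
H(X, f) = -28 + X*(3 + X) (H(X, f) = (3 + X)*X - 28 = X*(3 + X) - 28 = -28 + X*(3 + X))
9373 - H(-125, -69) = 9373 - (-28 - 125*(3 - 125)) = 9373 - (-28 - 125*(-122)) = 9373 - (-28 + 15250) = 9373 - 1*15222 = 9373 - 15222 = -5849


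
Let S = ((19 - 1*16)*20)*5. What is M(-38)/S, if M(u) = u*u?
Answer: 361/75 ≈ 4.8133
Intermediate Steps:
M(u) = u**2
S = 300 (S = ((19 - 16)*20)*5 = (3*20)*5 = 60*5 = 300)
M(-38)/S = (-38)**2/300 = 1444*(1/300) = 361/75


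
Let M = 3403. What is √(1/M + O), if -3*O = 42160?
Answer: I*√1464690099693/10209 ≈ 118.55*I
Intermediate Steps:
O = -42160/3 (O = -⅓*42160 = -42160/3 ≈ -14053.)
√(1/M + O) = √(1/3403 - 42160/3) = √(-143470477/10209) = I*√1464690099693/10209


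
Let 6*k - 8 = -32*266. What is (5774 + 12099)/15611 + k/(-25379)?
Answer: 1427174573/1188574707 ≈ 1.2007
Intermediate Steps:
k = -4252/3 (k = 4/3 + (-32*266)/6 = 4/3 + (1/6)*(-8512) = 4/3 - 4256/3 = -4252/3 ≈ -1417.3)
(5774 + 12099)/15611 + k/(-25379) = (5774 + 12099)/15611 - 4252/3/(-25379) = 17873*(1/15611) - 4252/3*(-1/25379) = 17873/15611 + 4252/76137 = 1427174573/1188574707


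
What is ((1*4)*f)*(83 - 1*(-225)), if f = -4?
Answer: -4928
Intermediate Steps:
((1*4)*f)*(83 - 1*(-225)) = ((1*4)*(-4))*(83 - 1*(-225)) = (4*(-4))*(83 + 225) = -16*308 = -4928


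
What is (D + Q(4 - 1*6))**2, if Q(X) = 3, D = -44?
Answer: 1681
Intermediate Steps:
(D + Q(4 - 1*6))**2 = (-44 + 3)**2 = (-41)**2 = 1681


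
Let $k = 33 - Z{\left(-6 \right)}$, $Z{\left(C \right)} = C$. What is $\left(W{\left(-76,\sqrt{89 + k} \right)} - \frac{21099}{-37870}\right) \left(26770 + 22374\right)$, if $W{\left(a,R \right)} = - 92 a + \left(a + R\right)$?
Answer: $\frac{11896754948}{35} + 393152 \sqrt{2} \approx 3.4046 \cdot 10^{8}$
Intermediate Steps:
$k = 39$ ($k = 33 - -6 = 33 + 6 = 39$)
$W{\left(a,R \right)} = R - 91 a$ ($W{\left(a,R \right)} = - 92 a + \left(R + a\right) = R - 91 a$)
$\left(W{\left(-76,\sqrt{89 + k} \right)} - \frac{21099}{-37870}\right) \left(26770 + 22374\right) = \left(\left(\sqrt{89 + 39} - -6916\right) - \frac{21099}{-37870}\right) \left(26770 + 22374\right) = \left(\left(\sqrt{128} + 6916\right) - - \frac{39}{70}\right) 49144 = \left(\left(8 \sqrt{2} + 6916\right) + \frac{39}{70}\right) 49144 = \left(\left(6916 + 8 \sqrt{2}\right) + \frac{39}{70}\right) 49144 = \left(\frac{484159}{70} + 8 \sqrt{2}\right) 49144 = \frac{11896754948}{35} + 393152 \sqrt{2}$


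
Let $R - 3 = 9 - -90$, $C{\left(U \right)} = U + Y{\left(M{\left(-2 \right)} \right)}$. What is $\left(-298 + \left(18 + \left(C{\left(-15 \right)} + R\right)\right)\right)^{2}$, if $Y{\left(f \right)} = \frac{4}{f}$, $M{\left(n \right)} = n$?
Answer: $38025$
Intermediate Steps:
$C{\left(U \right)} = -2 + U$ ($C{\left(U \right)} = U + \frac{4}{-2} = U + 4 \left(- \frac{1}{2}\right) = U - 2 = -2 + U$)
$R = 102$ ($R = 3 + \left(9 - -90\right) = 3 + \left(9 + 90\right) = 3 + 99 = 102$)
$\left(-298 + \left(18 + \left(C{\left(-15 \right)} + R\right)\right)\right)^{2} = \left(-298 + \left(18 + \left(\left(-2 - 15\right) + 102\right)\right)\right)^{2} = \left(-298 + \left(18 + \left(-17 + 102\right)\right)\right)^{2} = \left(-298 + \left(18 + 85\right)\right)^{2} = \left(-298 + 103\right)^{2} = \left(-195\right)^{2} = 38025$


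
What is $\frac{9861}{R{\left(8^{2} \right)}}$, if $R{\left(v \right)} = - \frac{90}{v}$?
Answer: $- \frac{105184}{15} \approx -7012.3$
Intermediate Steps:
$\frac{9861}{R{\left(8^{2} \right)}} = \frac{9861}{\left(-90\right) \frac{1}{8^{2}}} = \frac{9861}{\left(-90\right) \frac{1}{64}} = \frac{9861}{- \frac{45}{32}} = 9861 \left(- \frac{32}{45}\right) = - \frac{105184}{15}$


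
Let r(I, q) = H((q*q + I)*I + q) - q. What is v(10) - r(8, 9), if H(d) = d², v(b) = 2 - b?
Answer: -519840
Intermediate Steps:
r(I, q) = (q + I*(I + q²))² - q (r(I, q) = ((q*q + I)*I + q)² - q = ((q² + I)*I + q)² - q = ((I + q²)*I + q)² - q = (I*(I + q²) + q)² - q = (q + I*(I + q²))² - q)
v(10) - r(8, 9) = (2 - 1*10) - ((9 + 8² + 8*9²)² - 1*9) = (2 - 10) - ((9 + 64 + 8*81)² - 9) = -8 - ((9 + 64 + 648)² - 9) = -8 - (721² - 9) = -8 - (519841 - 9) = -8 - 1*519832 = -8 - 519832 = -519840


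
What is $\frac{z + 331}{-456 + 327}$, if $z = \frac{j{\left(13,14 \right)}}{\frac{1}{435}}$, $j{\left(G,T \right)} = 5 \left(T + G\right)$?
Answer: $- \frac{59056}{129} \approx -457.8$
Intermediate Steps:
$j{\left(G,T \right)} = 5 G + 5 T$ ($j{\left(G,T \right)} = 5 \left(G + T\right) = 5 G + 5 T$)
$z = 58725$ ($z = \frac{5 \cdot 13 + 5 \cdot 14}{\frac{1}{435}} = \left(65 + 70\right) \frac{1}{\frac{1}{435}} = 135 \cdot 435 = 58725$)
$\frac{z + 331}{-456 + 327} = \frac{58725 + 331}{-456 + 327} = \frac{59056}{-129} = 59056 \left(- \frac{1}{129}\right) = - \frac{59056}{129}$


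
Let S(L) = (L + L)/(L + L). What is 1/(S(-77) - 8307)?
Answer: -1/8306 ≈ -0.00012039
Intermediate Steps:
S(L) = 1 (S(L) = (2*L)/((2*L)) = (2*L)*(1/(2*L)) = 1)
1/(S(-77) - 8307) = 1/(1 - 8307) = 1/(-8306) = -1/8306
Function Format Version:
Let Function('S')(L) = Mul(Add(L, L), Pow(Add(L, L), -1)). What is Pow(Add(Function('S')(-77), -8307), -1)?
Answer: Rational(-1, 8306) ≈ -0.00012039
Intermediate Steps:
Function('S')(L) = 1 (Function('S')(L) = Mul(Mul(2, L), Pow(Mul(2, L), -1)) = Mul(Mul(2, L), Mul(Rational(1, 2), Pow(L, -1))) = 1)
Pow(Add(Function('S')(-77), -8307), -1) = Pow(Add(1, -8307), -1) = Pow(-8306, -1) = Rational(-1, 8306)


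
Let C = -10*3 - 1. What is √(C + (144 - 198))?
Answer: I*√85 ≈ 9.2195*I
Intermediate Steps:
C = -31 (C = -30 - 1 = -31)
√(C + (144 - 198)) = √(-31 + (144 - 198)) = √(-31 - 54) = √(-85) = I*√85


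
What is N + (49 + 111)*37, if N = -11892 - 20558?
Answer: -26530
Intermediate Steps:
N = -32450
N + (49 + 111)*37 = -32450 + (49 + 111)*37 = -32450 + 160*37 = -32450 + 5920 = -26530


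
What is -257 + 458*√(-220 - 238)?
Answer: -257 + 458*I*√458 ≈ -257.0 + 9801.6*I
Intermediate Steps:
-257 + 458*√(-220 - 238) = -257 + 458*√(-458) = -257 + 458*(I*√458) = -257 + 458*I*√458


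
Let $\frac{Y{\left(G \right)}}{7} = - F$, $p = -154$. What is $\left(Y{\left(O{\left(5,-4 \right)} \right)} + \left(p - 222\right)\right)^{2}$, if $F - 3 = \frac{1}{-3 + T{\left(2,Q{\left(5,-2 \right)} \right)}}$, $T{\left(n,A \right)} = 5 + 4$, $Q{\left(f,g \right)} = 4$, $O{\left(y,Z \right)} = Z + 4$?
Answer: $\frac{5707321}{36} \approx 1.5854 \cdot 10^{5}$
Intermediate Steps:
$O{\left(y,Z \right)} = 4 + Z$
$T{\left(n,A \right)} = 9$
$F = \frac{19}{6}$ ($F = 3 + \frac{1}{-3 + 9} = 3 + \frac{1}{6} = \frac{19}{6} \approx 3.1667$)
$Y{\left(G \right)} = - \frac{133}{6}$ ($Y{\left(G \right)} = 7 \left(\left(-1\right) \frac{19}{6}\right) = 7 \left(- \frac{19}{6}\right) = - \frac{133}{6}$)
$\left(Y{\left(O{\left(5,-4 \right)} \right)} + \left(p - 222\right)\right)^{2} = \left(- \frac{133}{6} - 376\right)^{2} = \left(- \frac{2389}{6}\right)^{2} = \frac{5707321}{36}$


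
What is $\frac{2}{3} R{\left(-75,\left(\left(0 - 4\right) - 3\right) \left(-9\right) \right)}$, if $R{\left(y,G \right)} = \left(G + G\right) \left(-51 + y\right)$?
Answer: $-10584$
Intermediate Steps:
$R{\left(y,G \right)} = 2 G \left(-51 + y\right)$
$\frac{2}{3} R{\left(-75,\left(\left(0 - 4\right) - 3\right) \left(-9\right) \right)} = \frac{2}{3} \cdot 2 \left(\left(0 - 4\right) - 3\right) \left(-9\right) \left(-51 - 75\right) = 2 \cdot \frac{1}{3} \cdot 2 \left(-4 - 3\right) \left(-9\right) \left(-126\right) = \frac{2 \cdot 2 \left(\left(-7\right) \left(-9\right)\right) \left(-126\right)}{3} = \frac{2 \cdot 2 \cdot 63 \left(-126\right)}{3} = \frac{2}{3} \left(-15876\right) = -10584$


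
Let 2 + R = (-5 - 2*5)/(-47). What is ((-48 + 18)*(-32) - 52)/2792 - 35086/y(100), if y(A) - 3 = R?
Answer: -575508621/21638 ≈ -26597.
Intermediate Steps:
R = -79/47 (R = -2 + (-5 - 2*5)/(-47) = -2 + (-5 - 10)*(-1/47) = -2 - 15*(-1/47) = -2 + 15/47 = -79/47 ≈ -1.6809)
y(A) = 62/47 (y(A) = 3 - 79/47 = 62/47)
((-48 + 18)*(-32) - 52)/2792 - 35086/y(100) = ((-48 + 18)*(-32) - 52)/2792 - 35086/62/47 = (-30*(-32) - 52)*(1/2792) - 35086*47/62 = (960 - 52)*(1/2792) - 824521/31 = 908*(1/2792) - 824521/31 = 227/698 - 824521/31 = -575508621/21638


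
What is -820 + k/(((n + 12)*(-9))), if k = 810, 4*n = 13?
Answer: -50380/61 ≈ -825.90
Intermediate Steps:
n = 13/4 (n = (1/4)*13 = 13/4 ≈ 3.2500)
-820 + k/(((n + 12)*(-9))) = -820 + 810/(((13/4 + 12)*(-9))) = -820 + 810/(((61/4)*(-9))) = -820 + 810/(-549/4) = -820 + 810*(-4/549) = -820 - 360/61 = -50380/61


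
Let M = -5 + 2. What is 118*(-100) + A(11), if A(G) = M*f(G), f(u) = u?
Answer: -11833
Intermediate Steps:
M = -3
A(G) = -3*G
118*(-100) + A(11) = 118*(-100) - 3*11 = -11800 - 33 = -11833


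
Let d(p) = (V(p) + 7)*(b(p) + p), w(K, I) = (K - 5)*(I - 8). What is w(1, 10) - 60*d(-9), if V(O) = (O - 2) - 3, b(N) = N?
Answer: -7568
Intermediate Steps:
w(K, I) = (-8 + I)*(-5 + K) (w(K, I) = (-5 + K)*(-8 + I) = (-8 + I)*(-5 + K))
V(O) = -5 + O (V(O) = (-2 + O) - 3 = -5 + O)
d(p) = 2*p*(2 + p) (d(p) = ((-5 + p) + 7)*(p + p) = (2 + p)*(2*p) = 2*p*(2 + p))
w(1, 10) - 60*d(-9) = (40 - 8*1 - 5*10 + 10*1) - 120*(-9)*(2 - 9) = (40 - 8 - 50 + 10) - 120*(-9)*(-7) = -8 - 60*126 = -8 - 7560 = -7568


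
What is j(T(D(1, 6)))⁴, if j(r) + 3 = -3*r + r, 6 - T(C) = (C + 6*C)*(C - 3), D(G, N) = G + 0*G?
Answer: 3418801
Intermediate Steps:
D(G, N) = G (D(G, N) = G + 0 = G)
T(C) = 6 - 7*C*(-3 + C) (T(C) = 6 - (C + 6*C)*(C - 3) = 6 - 7*C*(-3 + C))
j(r) = -3 - 2*r (j(r) = -3 + (-3*r + r) = -3 - 2*r)
j(T(D(1, 6)))⁴ = (-3 - 2*(6 - 7*1² + 21*1))⁴ = (-3 - 2*(6 - 7*1 + 21))⁴ = (-3 - 2*(6 - 7 + 21))⁴ = (-3 - 2*20)⁴ = (-3 - 40)⁴ = (-43)⁴ = 3418801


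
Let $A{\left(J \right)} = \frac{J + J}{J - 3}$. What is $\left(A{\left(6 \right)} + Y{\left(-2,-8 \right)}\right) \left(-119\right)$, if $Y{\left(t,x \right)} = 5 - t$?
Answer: $-1309$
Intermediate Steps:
$A{\left(J \right)} = \frac{2 J}{-3 + J}$
$\left(A{\left(6 \right)} + Y{\left(-2,-8 \right)}\right) \left(-119\right) = \left(2 \cdot 6 \frac{1}{-3 + 6} + \left(5 - -2\right)\right) \left(-119\right) = \left(2 \cdot 6 \cdot \frac{1}{3} + \left(5 + 2\right)\right) \left(-119\right) = \left(2 \cdot 6 \cdot \frac{1}{3} + 7\right) \left(-119\right) = \left(4 + 7\right) \left(-119\right) = 11 \left(-119\right) = -1309$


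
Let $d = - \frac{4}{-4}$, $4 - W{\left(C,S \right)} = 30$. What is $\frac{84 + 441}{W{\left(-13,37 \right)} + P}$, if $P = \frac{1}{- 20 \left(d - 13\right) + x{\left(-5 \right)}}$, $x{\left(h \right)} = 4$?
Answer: $- \frac{128100}{6343} \approx -20.195$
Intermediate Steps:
$W{\left(C,S \right)} = -26$ ($W{\left(C,S \right)} = 4 - 30 = -26$)
$d = 1$ ($d = \left(-4\right) \left(- \frac{1}{4}\right) = 1$)
$P = \frac{1}{244}$ ($P = \frac{1}{- 20 \left(1 - 13\right) + 4} = \frac{1}{\left(-20\right) \left(-12\right) + 4} = \frac{1}{240 + 4} = \frac{1}{244} \approx 0.0040984$)
$\frac{84 + 441}{W{\left(-13,37 \right)} + P} = \frac{84 + 441}{-26 + \frac{1}{244}} = \frac{525}{- \frac{6343}{244}} = 525 \left(- \frac{244}{6343}\right) = - \frac{128100}{6343}$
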